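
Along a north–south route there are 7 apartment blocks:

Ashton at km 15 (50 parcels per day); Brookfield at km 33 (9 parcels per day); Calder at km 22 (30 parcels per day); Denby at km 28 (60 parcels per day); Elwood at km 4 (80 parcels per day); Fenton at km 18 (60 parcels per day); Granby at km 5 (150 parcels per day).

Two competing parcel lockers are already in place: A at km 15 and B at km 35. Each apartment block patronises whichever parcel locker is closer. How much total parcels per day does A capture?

The indifferent point is the midpoint (15+35)/2 = 25; apartment blocks left of it (closer to A at 15) go to A, those right go to B.
  Elwood at 4 (w=80) → A
  Granby at 5 (w=150) → A
  Ashton at 15 (w=50) → A
  Fenton at 18 (w=60) → A
  Calder at 22 (w=30) → A
  Denby at 28 (w=60) → B
  Brookfield at 33 (w=9) → B
A captures 370; B captures 69.

370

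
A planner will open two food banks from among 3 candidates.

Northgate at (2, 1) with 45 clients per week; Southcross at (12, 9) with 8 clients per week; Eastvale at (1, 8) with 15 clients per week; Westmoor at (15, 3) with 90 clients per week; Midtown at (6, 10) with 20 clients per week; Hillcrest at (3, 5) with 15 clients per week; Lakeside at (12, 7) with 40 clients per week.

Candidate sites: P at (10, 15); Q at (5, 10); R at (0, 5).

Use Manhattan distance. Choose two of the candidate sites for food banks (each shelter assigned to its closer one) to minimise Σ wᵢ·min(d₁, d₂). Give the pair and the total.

Evaluate every pair (each demand assigned to the nearer of the two):
  {Q, R}: total = 2389
  {P, R}: total = 2549
  {P, Q}: total = 2749
Best pair: {Q, R} with total 2389.

{Q, R}, total 2389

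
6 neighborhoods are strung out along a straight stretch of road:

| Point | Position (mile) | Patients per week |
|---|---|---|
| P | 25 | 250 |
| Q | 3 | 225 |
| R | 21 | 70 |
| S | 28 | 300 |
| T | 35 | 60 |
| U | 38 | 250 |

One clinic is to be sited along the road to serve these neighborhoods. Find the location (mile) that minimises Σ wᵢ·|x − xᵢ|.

For a sum of weighted absolute distances on a line, the optimum is the weighted median (not the mean). Total weight W = 1155; half-weight = 577.5.
Sort by position and accumulate weight:
  mile 3 (Q, w=225) → cum 225
  mile 21 (R, w=70) → cum 295
  mile 25 (P, w=250) → cum 545
  mile 28 (S, w=300) → cum 845  ≥ 577.5 → median here
  mile 35 (T, w=60) → cum 905
  mile 38 (U, w=250) → cum 1155
Optimal location: mile 28.

x = 28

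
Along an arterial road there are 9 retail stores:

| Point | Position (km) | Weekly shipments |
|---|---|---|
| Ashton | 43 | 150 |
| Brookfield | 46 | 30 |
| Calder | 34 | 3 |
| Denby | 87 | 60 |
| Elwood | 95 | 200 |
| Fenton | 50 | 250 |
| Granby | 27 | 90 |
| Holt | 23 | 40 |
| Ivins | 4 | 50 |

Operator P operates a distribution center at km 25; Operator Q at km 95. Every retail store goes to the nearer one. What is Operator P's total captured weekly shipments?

The indifferent point is the midpoint (25+95)/2 = 60; retail stores left of it (closer to Operator P at 25) go to Operator P, those right go to Operator Q.
  Ivins at 4 (w=50) → Operator P
  Holt at 23 (w=40) → Operator P
  Granby at 27 (w=90) → Operator P
  Calder at 34 (w=3) → Operator P
  Ashton at 43 (w=150) → Operator P
  Brookfield at 46 (w=30) → Operator P
  Fenton at 50 (w=250) → Operator P
  Denby at 87 (w=60) → Operator Q
  Elwood at 95 (w=200) → Operator Q
Operator P captures 613; Operator Q captures 260.

613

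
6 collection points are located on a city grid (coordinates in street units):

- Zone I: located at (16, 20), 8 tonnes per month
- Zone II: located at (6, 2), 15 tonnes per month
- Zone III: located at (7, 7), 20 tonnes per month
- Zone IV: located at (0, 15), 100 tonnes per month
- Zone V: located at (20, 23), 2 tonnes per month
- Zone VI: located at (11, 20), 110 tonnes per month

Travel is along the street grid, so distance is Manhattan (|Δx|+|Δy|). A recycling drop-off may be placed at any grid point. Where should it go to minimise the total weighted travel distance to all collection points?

(7, 15)

Manhattan distance separates: Σwᵢ(|x−xᵢ|+|y−yᵢ|) = Σwᵢ|x−xᵢ| + Σwᵢ|y−yᵢ|, so x and y are optimised independently as 1-D weighted medians.
Total weight W = 255; half = 127.5.
x-coordinate, sorted with cumulative weight:
  x=0 (Zone IV, w=100) cum 100
  x=6 (Zone II, w=15) cum 115
  x=7 (Zone III, w=20) cum 135  ← median
  x=11 (Zone VI, w=110) cum 245
  x=16 (Zone I, w=8) cum 253
  x=20 (Zone V, w=2) cum 255
⇒ x* = 7
y-coordinate, sorted with cumulative weight:
  y=2 (Zone II, w=15) cum 15
  y=7 (Zone III, w=20) cum 35
  y=15 (Zone IV, w=100) cum 135  ← median
  y=20 (Zone I, w=8) cum 143
  y=20 (Zone VI, w=110) cum 253
  y=23 (Zone V, w=2) cum 255
⇒ y* = 15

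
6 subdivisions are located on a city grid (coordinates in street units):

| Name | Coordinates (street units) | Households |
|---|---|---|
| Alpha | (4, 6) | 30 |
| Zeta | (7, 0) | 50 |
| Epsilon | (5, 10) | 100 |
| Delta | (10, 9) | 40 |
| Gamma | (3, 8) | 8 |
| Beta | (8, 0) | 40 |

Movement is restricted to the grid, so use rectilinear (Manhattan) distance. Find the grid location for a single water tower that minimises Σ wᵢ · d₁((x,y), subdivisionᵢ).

(5, 9)

Manhattan distance separates: Σwᵢ(|x−xᵢ|+|y−yᵢ|) = Σwᵢ|x−xᵢ| + Σwᵢ|y−yᵢ|, so x and y are optimised independently as 1-D weighted medians.
Total weight W = 268; half = 134.
x-coordinate, sorted with cumulative weight:
  x=3 (Gamma, w=8) cum 8
  x=4 (Alpha, w=30) cum 38
  x=5 (Epsilon, w=100) cum 138  ← median
  x=7 (Zeta, w=50) cum 188
  x=8 (Beta, w=40) cum 228
  x=10 (Delta, w=40) cum 268
⇒ x* = 5
y-coordinate, sorted with cumulative weight:
  y=0 (Zeta, w=50) cum 50
  y=0 (Beta, w=40) cum 90
  y=6 (Alpha, w=30) cum 120
  y=8 (Gamma, w=8) cum 128
  y=9 (Delta, w=40) cum 168  ← median
  y=10 (Epsilon, w=100) cum 268
⇒ y* = 9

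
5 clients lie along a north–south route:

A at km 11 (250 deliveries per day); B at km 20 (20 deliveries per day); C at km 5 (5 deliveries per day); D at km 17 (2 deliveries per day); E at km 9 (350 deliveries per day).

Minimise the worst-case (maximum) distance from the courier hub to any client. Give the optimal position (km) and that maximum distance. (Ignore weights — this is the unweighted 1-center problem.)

The 1-center on a line is the midpoint of the two extreme points: leftmost at 5, rightmost at 20.
Optimal location = (5 + 20)/2 = 12.5; maximum distance = (20 − 5)/2 = 7.5.

location 12.5, max distance 7.5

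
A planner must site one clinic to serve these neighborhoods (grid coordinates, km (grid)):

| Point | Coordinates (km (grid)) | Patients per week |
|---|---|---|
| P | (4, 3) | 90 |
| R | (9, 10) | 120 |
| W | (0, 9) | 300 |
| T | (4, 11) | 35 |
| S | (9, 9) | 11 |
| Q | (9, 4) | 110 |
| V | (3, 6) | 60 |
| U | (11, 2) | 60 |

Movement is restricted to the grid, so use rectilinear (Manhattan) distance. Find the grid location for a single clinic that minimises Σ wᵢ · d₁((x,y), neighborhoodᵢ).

Manhattan distance separates: Σwᵢ(|x−xᵢ|+|y−yᵢ|) = Σwᵢ|x−xᵢ| + Σwᵢ|y−yᵢ|, so x and y are optimised independently as 1-D weighted medians.
Total weight W = 786; half = 393.
x-coordinate, sorted with cumulative weight:
  x=0 (W, w=300) cum 300
  x=3 (V, w=60) cum 360
  x=4 (P, w=90) cum 450  ← median
  x=4 (T, w=35) cum 485
  x=9 (R, w=120) cum 605
  x=9 (S, w=11) cum 616
  x=9 (Q, w=110) cum 726
  x=11 (U, w=60) cum 786
⇒ x* = 4
y-coordinate, sorted with cumulative weight:
  y=2 (U, w=60) cum 60
  y=3 (P, w=90) cum 150
  y=4 (Q, w=110) cum 260
  y=6 (V, w=60) cum 320
  y=9 (W, w=300) cum 620  ← median
  y=9 (S, w=11) cum 631
  y=10 (R, w=120) cum 751
  y=11 (T, w=35) cum 786
⇒ y* = 9

(4, 9)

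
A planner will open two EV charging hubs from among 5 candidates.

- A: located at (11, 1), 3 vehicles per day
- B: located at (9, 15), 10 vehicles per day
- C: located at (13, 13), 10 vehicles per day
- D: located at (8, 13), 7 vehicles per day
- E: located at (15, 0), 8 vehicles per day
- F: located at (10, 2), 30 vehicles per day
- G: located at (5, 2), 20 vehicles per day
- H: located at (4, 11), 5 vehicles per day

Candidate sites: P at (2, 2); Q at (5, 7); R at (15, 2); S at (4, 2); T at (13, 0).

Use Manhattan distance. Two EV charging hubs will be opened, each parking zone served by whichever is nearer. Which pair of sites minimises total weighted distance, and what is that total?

{Q, T}, total 613

Evaluate every pair (each demand assigned to the nearer of the two):
  {Q, T}: total = 613
  {Q, R}: total = 619
  {S, T}: total = 655
  {R, S}: total = 661
  {Q, S}: total = 676
  {P, T}: total = 729
  {P, R}: total = 735
  {P, Q}: total = 798
  {P, S}: total = 858
  {R, T}: total = 921
Best pair: {Q, T} with total 613.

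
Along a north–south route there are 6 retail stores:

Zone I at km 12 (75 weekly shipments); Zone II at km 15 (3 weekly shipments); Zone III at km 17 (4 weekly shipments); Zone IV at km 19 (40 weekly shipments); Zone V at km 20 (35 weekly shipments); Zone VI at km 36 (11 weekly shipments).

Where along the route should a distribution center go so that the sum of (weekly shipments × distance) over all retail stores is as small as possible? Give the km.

x = 19

For a sum of weighted absolute distances on a line, the optimum is the weighted median (not the mean). Total weight W = 168; half-weight = 84.
Sort by position and accumulate weight:
  km 12 (Zone I, w=75) → cum 75
  km 15 (Zone II, w=3) → cum 78
  km 17 (Zone III, w=4) → cum 82
  km 19 (Zone IV, w=40) → cum 122  ≥ 84 → median here
  km 20 (Zone V, w=35) → cum 157
  km 36 (Zone VI, w=11) → cum 168
Optimal location: km 19.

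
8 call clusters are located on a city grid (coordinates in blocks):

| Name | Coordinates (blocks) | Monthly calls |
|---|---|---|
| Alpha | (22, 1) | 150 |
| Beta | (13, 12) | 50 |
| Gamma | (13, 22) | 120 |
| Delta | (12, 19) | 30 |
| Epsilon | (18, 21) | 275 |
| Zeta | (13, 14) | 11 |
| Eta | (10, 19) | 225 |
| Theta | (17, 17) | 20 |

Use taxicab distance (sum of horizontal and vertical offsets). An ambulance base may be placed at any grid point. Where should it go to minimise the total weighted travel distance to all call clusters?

(17, 19)

Manhattan distance separates: Σwᵢ(|x−xᵢ|+|y−yᵢ|) = Σwᵢ|x−xᵢ| + Σwᵢ|y−yᵢ|, so x and y are optimised independently as 1-D weighted medians.
Total weight W = 881; half = 440.5.
x-coordinate, sorted with cumulative weight:
  x=10 (Eta, w=225) cum 225
  x=12 (Delta, w=30) cum 255
  x=13 (Beta, w=50) cum 305
  x=13 (Gamma, w=120) cum 425
  x=13 (Zeta, w=11) cum 436
  x=17 (Theta, w=20) cum 456  ← median
  x=18 (Epsilon, w=275) cum 731
  x=22 (Alpha, w=150) cum 881
⇒ x* = 17
y-coordinate, sorted with cumulative weight:
  y=1 (Alpha, w=150) cum 150
  y=12 (Beta, w=50) cum 200
  y=14 (Zeta, w=11) cum 211
  y=17 (Theta, w=20) cum 231
  y=19 (Delta, w=30) cum 261
  y=19 (Eta, w=225) cum 486  ← median
  y=21 (Epsilon, w=275) cum 761
  y=22 (Gamma, w=120) cum 881
⇒ y* = 19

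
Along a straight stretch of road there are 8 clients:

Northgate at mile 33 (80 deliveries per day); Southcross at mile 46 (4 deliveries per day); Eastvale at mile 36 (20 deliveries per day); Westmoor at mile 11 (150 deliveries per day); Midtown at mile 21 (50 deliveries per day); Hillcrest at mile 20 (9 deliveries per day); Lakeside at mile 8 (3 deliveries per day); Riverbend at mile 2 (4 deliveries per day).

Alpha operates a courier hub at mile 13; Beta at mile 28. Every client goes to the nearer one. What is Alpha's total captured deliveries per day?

166

The indifferent point is the midpoint (13+28)/2 = 20.5; clients left of it (closer to Alpha at 13) go to Alpha, those right go to Beta.
  Riverbend at 2 (w=4) → Alpha
  Lakeside at 8 (w=3) → Alpha
  Westmoor at 11 (w=150) → Alpha
  Hillcrest at 20 (w=9) → Alpha
  Midtown at 21 (w=50) → Beta
  Northgate at 33 (w=80) → Beta
  Eastvale at 36 (w=20) → Beta
  Southcross at 46 (w=4) → Beta
Alpha captures 166; Beta captures 154.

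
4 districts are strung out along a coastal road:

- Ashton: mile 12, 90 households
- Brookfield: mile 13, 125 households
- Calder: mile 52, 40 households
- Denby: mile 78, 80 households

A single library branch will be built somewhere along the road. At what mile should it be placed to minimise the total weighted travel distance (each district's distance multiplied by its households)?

x = 13

For a sum of weighted absolute distances on a line, the optimum is the weighted median (not the mean). Total weight W = 335; half-weight = 167.5.
Sort by position and accumulate weight:
  mile 12 (Ashton, w=90) → cum 90
  mile 13 (Brookfield, w=125) → cum 215  ≥ 167.5 → median here
  mile 52 (Calder, w=40) → cum 255
  mile 78 (Denby, w=80) → cum 335
Optimal location: mile 13.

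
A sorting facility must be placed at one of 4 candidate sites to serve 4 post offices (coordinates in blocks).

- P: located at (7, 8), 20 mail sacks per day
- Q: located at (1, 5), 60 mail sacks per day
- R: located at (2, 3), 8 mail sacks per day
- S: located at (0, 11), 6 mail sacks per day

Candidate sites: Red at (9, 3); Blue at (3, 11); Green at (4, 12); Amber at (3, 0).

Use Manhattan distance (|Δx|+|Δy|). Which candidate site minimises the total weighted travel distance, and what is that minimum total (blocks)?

Blue, total 710 blocks

Total weighted distance at each candidate:
  Red (9, 3): total = 898
  Blue (3, 11): total = 710
  Green (4, 12): total = 858
  Amber (3, 0): total = 776
Minimum is at Blue with total 710 blocks.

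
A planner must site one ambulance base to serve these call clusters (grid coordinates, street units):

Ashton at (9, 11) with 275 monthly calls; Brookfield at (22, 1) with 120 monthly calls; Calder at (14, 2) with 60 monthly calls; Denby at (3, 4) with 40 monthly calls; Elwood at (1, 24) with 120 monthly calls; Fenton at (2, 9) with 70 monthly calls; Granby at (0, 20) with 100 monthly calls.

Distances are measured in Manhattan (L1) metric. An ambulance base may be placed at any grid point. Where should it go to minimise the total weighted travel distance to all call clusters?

(9, 11)

Manhattan distance separates: Σwᵢ(|x−xᵢ|+|y−yᵢ|) = Σwᵢ|x−xᵢ| + Σwᵢ|y−yᵢ|, so x and y are optimised independently as 1-D weighted medians.
Total weight W = 785; half = 392.5.
x-coordinate, sorted with cumulative weight:
  x=0 (Granby, w=100) cum 100
  x=1 (Elwood, w=120) cum 220
  x=2 (Fenton, w=70) cum 290
  x=3 (Denby, w=40) cum 330
  x=9 (Ashton, w=275) cum 605  ← median
  x=14 (Calder, w=60) cum 665
  x=22 (Brookfield, w=120) cum 785
⇒ x* = 9
y-coordinate, sorted with cumulative weight:
  y=1 (Brookfield, w=120) cum 120
  y=2 (Calder, w=60) cum 180
  y=4 (Denby, w=40) cum 220
  y=9 (Fenton, w=70) cum 290
  y=11 (Ashton, w=275) cum 565  ← median
  y=20 (Granby, w=100) cum 665
  y=24 (Elwood, w=120) cum 785
⇒ y* = 11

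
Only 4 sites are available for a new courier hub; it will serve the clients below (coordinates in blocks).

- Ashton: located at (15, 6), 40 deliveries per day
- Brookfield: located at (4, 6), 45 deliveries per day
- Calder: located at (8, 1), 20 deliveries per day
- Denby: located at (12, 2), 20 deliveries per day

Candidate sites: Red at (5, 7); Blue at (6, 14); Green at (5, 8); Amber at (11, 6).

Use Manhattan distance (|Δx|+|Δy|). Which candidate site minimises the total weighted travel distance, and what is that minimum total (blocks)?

Amber, total 735 blocks

Total weighted distance at each candidate:
  Red (5, 7): total = 950
  Blue (6, 14): total = 1790
  Green (5, 8): total = 1075
  Amber (11, 6): total = 735
Minimum is at Amber with total 735 blocks.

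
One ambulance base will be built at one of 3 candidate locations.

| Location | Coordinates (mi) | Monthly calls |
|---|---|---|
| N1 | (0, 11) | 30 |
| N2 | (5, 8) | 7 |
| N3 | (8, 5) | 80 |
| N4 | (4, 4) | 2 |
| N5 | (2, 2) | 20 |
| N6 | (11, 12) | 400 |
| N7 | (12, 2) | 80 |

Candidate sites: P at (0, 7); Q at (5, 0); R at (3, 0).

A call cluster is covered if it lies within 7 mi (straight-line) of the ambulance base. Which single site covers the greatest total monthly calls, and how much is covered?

Q, covering 102

Coverage radius r = 7 mi; a point is covered iff (Δx)²+(Δy)² ≤ 7² = 49.
  P (0, 7): covers {N1, N2, N4, N5} → 59
  Q (5, 0): covers {N3, N4, N5} → 102
  R (3, 0): covers {N4, N5} → 22
Maximum coverage at Q: 102 monthly calls.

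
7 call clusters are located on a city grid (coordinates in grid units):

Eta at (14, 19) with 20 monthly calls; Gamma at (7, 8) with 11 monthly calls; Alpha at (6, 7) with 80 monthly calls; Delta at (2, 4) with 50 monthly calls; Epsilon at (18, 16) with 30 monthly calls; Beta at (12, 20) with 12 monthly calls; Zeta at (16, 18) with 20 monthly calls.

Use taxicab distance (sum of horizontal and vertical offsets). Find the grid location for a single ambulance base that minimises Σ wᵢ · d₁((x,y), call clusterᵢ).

(6, 7)

Manhattan distance separates: Σwᵢ(|x−xᵢ|+|y−yᵢ|) = Σwᵢ|x−xᵢ| + Σwᵢ|y−yᵢ|, so x and y are optimised independently as 1-D weighted medians.
Total weight W = 223; half = 111.5.
x-coordinate, sorted with cumulative weight:
  x=2 (Delta, w=50) cum 50
  x=6 (Alpha, w=80) cum 130  ← median
  x=7 (Gamma, w=11) cum 141
  x=12 (Beta, w=12) cum 153
  x=14 (Eta, w=20) cum 173
  x=16 (Zeta, w=20) cum 193
  x=18 (Epsilon, w=30) cum 223
⇒ x* = 6
y-coordinate, sorted with cumulative weight:
  y=4 (Delta, w=50) cum 50
  y=7 (Alpha, w=80) cum 130  ← median
  y=8 (Gamma, w=11) cum 141
  y=16 (Epsilon, w=30) cum 171
  y=18 (Zeta, w=20) cum 191
  y=19 (Eta, w=20) cum 211
  y=20 (Beta, w=12) cum 223
⇒ y* = 7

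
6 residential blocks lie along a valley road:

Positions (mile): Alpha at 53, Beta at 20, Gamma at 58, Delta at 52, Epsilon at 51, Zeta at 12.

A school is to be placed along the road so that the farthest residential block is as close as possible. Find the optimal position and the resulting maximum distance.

location 35, max distance 23

The 1-center on a line is the midpoint of the two extreme points: leftmost at 12, rightmost at 58.
Optimal location = (12 + 58)/2 = 35; maximum distance = (58 − 12)/2 = 23.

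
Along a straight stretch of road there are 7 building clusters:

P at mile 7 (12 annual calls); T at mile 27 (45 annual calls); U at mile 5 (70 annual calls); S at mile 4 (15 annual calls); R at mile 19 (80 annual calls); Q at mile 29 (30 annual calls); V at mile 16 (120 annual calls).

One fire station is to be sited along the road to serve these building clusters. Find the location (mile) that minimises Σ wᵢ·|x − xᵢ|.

For a sum of weighted absolute distances on a line, the optimum is the weighted median (not the mean). Total weight W = 372; half-weight = 186.
Sort by position and accumulate weight:
  mile 4 (S, w=15) → cum 15
  mile 5 (U, w=70) → cum 85
  mile 7 (P, w=12) → cum 97
  mile 16 (V, w=120) → cum 217  ≥ 186 → median here
  mile 19 (R, w=80) → cum 297
  mile 27 (T, w=45) → cum 342
  mile 29 (Q, w=30) → cum 372
Optimal location: mile 16.

x = 16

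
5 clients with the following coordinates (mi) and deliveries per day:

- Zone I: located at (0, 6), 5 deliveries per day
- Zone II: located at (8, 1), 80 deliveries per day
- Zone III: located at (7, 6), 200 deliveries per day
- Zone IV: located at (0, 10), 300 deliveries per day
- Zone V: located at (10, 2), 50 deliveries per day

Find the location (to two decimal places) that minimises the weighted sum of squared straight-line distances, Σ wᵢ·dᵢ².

(4.00, 6.94)

The minimiser of Σwᵢ‖p−pᵢ‖² is the weighted centroid p* = (Σwᵢpᵢ)/(Σwᵢ).
Σwᵢ = 635.
Σwᵢxᵢ = 5·0 + 80·8 + 200·7 + 300·0 + 50·10 = 2540.
Σwᵢyᵢ = 5·6 + 80·1 + 200·6 + 300·10 + 50·2 = 4410.
x* = 2540/635 = 4.00, y* = 4410/635 = 6.94.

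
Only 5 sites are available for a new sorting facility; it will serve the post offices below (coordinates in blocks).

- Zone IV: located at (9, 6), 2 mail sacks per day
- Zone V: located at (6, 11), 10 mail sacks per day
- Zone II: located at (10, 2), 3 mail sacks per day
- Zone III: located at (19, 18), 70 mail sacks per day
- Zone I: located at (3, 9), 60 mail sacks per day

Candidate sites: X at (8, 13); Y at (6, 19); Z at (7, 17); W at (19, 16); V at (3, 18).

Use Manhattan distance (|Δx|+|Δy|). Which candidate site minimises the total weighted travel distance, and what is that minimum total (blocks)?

X, total 1755 blocks

Total weighted distance at each candidate:
  X (8, 13): total = 1755
  Y (6, 19): total = 1935
  Z (7, 17): total = 1780
  W (19, 16): total = 1809
  V (3, 18): total = 1865
Minimum is at X with total 1755 blocks.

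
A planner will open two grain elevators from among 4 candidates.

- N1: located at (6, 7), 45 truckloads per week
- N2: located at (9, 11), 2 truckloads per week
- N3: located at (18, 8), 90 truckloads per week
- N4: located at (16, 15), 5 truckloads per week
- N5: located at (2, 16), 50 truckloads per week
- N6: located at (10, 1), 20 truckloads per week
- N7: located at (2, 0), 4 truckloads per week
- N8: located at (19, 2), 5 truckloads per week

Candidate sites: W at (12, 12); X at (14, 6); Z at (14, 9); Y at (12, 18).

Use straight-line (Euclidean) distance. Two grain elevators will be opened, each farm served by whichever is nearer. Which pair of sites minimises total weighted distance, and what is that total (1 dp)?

Evaluate every pair (each demand assigned to the nearer of the two):
  {X, Y}: total = 1528.1
  {W, X}: total = 1537.5
  {Z, Y}: total = 1569.7
  {W, Z}: total = 1574.3
  {X, Z}: total = 1684.6
  {W, Y}: total = 1888.8
Best pair: {X, Y} with total 1528.1.

{X, Y}, total 1528.1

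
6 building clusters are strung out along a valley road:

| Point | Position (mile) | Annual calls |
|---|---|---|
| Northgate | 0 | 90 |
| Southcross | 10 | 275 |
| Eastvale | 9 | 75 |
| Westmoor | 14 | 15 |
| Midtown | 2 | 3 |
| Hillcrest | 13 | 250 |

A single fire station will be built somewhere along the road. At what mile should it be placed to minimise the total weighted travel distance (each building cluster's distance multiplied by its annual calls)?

For a sum of weighted absolute distances on a line, the optimum is the weighted median (not the mean). Total weight W = 708; half-weight = 354.
Sort by position and accumulate weight:
  mile 0 (Northgate, w=90) → cum 90
  mile 2 (Midtown, w=3) → cum 93
  mile 9 (Eastvale, w=75) → cum 168
  mile 10 (Southcross, w=275) → cum 443  ≥ 354 → median here
  mile 13 (Hillcrest, w=250) → cum 693
  mile 14 (Westmoor, w=15) → cum 708
Optimal location: mile 10.

x = 10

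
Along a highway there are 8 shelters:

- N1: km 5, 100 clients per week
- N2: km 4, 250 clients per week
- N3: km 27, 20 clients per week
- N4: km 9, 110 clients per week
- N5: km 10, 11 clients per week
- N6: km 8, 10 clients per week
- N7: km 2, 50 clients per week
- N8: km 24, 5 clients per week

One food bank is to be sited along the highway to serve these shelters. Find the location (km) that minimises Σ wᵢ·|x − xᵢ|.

x = 4

For a sum of weighted absolute distances on a line, the optimum is the weighted median (not the mean). Total weight W = 556; half-weight = 278.
Sort by position and accumulate weight:
  km 2 (N7, w=50) → cum 50
  km 4 (N2, w=250) → cum 300  ≥ 278 → median here
  km 5 (N1, w=100) → cum 400
  km 8 (N6, w=10) → cum 410
  km 9 (N4, w=110) → cum 520
  km 10 (N5, w=11) → cum 531
  km 24 (N8, w=5) → cum 536
  km 27 (N3, w=20) → cum 556
Optimal location: km 4.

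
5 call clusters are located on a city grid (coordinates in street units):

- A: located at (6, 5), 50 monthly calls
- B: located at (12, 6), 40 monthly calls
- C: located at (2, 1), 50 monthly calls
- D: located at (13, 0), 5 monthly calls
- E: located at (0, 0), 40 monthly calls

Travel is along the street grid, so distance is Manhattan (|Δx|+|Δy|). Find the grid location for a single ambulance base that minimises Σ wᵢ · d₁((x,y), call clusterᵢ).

(6, 1)

Manhattan distance separates: Σwᵢ(|x−xᵢ|+|y−yᵢ|) = Σwᵢ|x−xᵢ| + Σwᵢ|y−yᵢ|, so x and y are optimised independently as 1-D weighted medians.
Total weight W = 185; half = 92.5.
x-coordinate, sorted with cumulative weight:
  x=0 (E, w=40) cum 40
  x=2 (C, w=50) cum 90
  x=6 (A, w=50) cum 140  ← median
  x=12 (B, w=40) cum 180
  x=13 (D, w=5) cum 185
⇒ x* = 6
y-coordinate, sorted with cumulative weight:
  y=0 (D, w=5) cum 5
  y=0 (E, w=40) cum 45
  y=1 (C, w=50) cum 95  ← median
  y=5 (A, w=50) cum 145
  y=6 (B, w=40) cum 185
⇒ y* = 1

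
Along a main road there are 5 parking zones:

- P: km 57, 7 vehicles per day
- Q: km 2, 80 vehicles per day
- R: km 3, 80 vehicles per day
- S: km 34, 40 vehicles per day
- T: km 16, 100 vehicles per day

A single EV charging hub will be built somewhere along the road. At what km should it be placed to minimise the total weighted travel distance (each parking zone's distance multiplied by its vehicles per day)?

For a sum of weighted absolute distances on a line, the optimum is the weighted median (not the mean). Total weight W = 307; half-weight = 153.5.
Sort by position and accumulate weight:
  km 2 (Q, w=80) → cum 80
  km 3 (R, w=80) → cum 160  ≥ 153.5 → median here
  km 16 (T, w=100) → cum 260
  km 34 (S, w=40) → cum 300
  km 57 (P, w=7) → cum 307
Optimal location: km 3.

x = 3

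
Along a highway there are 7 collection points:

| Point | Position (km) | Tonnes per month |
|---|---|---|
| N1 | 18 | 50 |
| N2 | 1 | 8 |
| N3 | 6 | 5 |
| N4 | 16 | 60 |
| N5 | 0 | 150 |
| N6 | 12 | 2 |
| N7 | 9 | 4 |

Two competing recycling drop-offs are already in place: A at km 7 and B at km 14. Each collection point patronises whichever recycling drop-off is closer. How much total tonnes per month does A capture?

167

The indifferent point is the midpoint (7+14)/2 = 10.5; collection points left of it (closer to A at 7) go to A, those right go to B.
  N5 at 0 (w=150) → A
  N2 at 1 (w=8) → A
  N3 at 6 (w=5) → A
  N7 at 9 (w=4) → A
  N6 at 12 (w=2) → B
  N4 at 16 (w=60) → B
  N1 at 18 (w=50) → B
A captures 167; B captures 112.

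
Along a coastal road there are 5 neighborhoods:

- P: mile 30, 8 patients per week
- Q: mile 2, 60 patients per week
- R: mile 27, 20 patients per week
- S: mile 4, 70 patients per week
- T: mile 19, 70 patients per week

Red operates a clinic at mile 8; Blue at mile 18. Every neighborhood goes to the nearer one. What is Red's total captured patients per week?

130

The indifferent point is the midpoint (8+18)/2 = 13; neighborhoods left of it (closer to Red at 8) go to Red, those right go to Blue.
  Q at 2 (w=60) → Red
  S at 4 (w=70) → Red
  T at 19 (w=70) → Blue
  R at 27 (w=20) → Blue
  P at 30 (w=8) → Blue
Red captures 130; Blue captures 98.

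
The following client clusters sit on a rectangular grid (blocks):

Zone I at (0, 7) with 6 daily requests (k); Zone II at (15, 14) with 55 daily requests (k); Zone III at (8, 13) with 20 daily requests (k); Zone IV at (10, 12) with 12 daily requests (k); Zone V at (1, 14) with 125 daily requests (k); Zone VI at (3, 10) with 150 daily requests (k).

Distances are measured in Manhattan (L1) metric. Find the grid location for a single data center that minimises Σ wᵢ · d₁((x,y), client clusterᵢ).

Manhattan distance separates: Σwᵢ(|x−xᵢ|+|y−yᵢ|) = Σwᵢ|x−xᵢ| + Σwᵢ|y−yᵢ|, so x and y are optimised independently as 1-D weighted medians.
Total weight W = 368; half = 184.
x-coordinate, sorted with cumulative weight:
  x=0 (Zone I, w=6) cum 6
  x=1 (Zone V, w=125) cum 131
  x=3 (Zone VI, w=150) cum 281  ← median
  x=8 (Zone III, w=20) cum 301
  x=10 (Zone IV, w=12) cum 313
  x=15 (Zone II, w=55) cum 368
⇒ x* = 3
y-coordinate, sorted with cumulative weight:
  y=7 (Zone I, w=6) cum 6
  y=10 (Zone VI, w=150) cum 156
  y=12 (Zone IV, w=12) cum 168
  y=13 (Zone III, w=20) cum 188  ← median
  y=14 (Zone II, w=55) cum 243
  y=14 (Zone V, w=125) cum 368
⇒ y* = 13

(3, 13)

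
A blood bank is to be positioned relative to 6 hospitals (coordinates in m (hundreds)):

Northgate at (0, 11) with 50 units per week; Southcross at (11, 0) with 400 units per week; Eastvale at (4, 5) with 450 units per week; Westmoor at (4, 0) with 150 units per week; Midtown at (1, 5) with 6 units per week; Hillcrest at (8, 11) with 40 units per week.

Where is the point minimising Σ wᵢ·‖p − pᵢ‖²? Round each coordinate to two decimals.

(6.50, 2.98)

The minimiser of Σwᵢ‖p−pᵢ‖² is the weighted centroid p* = (Σwᵢpᵢ)/(Σwᵢ).
Σwᵢ = 1096.
Σwᵢxᵢ = 50·0 + 400·11 + 450·4 + 150·4 + 6·1 + 40·8 = 7126.
Σwᵢyᵢ = 50·11 + 400·0 + 450·5 + 150·0 + 6·5 + 40·11 = 3270.
x* = 7126/1096 = 6.50, y* = 3270/1096 = 2.98.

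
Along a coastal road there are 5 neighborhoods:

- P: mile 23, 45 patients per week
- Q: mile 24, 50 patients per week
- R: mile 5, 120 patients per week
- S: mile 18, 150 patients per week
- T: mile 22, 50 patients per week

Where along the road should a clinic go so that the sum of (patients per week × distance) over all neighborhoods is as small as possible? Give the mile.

For a sum of weighted absolute distances on a line, the optimum is the weighted median (not the mean). Total weight W = 415; half-weight = 207.5.
Sort by position and accumulate weight:
  mile 5 (R, w=120) → cum 120
  mile 18 (S, w=150) → cum 270  ≥ 207.5 → median here
  mile 22 (T, w=50) → cum 320
  mile 23 (P, w=45) → cum 365
  mile 24 (Q, w=50) → cum 415
Optimal location: mile 18.

x = 18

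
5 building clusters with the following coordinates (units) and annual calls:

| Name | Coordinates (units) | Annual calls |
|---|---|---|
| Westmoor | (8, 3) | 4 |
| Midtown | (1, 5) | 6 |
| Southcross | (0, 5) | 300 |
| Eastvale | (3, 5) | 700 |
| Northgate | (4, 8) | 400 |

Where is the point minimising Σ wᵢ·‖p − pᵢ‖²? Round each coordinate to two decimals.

(2.65, 5.85)

The minimiser of Σwᵢ‖p−pᵢ‖² is the weighted centroid p* = (Σwᵢpᵢ)/(Σwᵢ).
Σwᵢ = 1410.
Σwᵢxᵢ = 4·8 + 6·1 + 300·0 + 700·3 + 400·4 = 3738.
Σwᵢyᵢ = 4·3 + 6·5 + 300·5 + 700·5 + 400·8 = 8242.
x* = 3738/1410 = 2.65, y* = 8242/1410 = 5.85.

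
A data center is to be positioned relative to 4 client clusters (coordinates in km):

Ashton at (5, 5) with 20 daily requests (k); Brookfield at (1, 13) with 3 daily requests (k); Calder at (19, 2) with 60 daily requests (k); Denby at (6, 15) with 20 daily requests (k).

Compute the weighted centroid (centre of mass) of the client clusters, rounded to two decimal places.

The minimiser of Σwᵢ‖p−pᵢ‖² is the weighted centroid p* = (Σwᵢpᵢ)/(Σwᵢ).
Σwᵢ = 103.
Σwᵢxᵢ = 20·5 + 3·1 + 60·19 + 20·6 = 1363.
Σwᵢyᵢ = 20·5 + 3·13 + 60·2 + 20·15 = 559.
x* = 1363/103 = 13.23, y* = 559/103 = 5.43.

(13.23, 5.43)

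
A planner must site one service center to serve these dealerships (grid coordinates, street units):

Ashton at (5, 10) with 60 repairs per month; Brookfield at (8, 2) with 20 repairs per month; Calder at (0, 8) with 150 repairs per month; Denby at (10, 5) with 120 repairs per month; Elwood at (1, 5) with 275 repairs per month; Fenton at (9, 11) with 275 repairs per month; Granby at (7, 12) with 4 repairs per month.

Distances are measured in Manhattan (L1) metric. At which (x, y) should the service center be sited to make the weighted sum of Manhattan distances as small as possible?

(5, 8)

Manhattan distance separates: Σwᵢ(|x−xᵢ|+|y−yᵢ|) = Σwᵢ|x−xᵢ| + Σwᵢ|y−yᵢ|, so x and y are optimised independently as 1-D weighted medians.
Total weight W = 904; half = 452.
x-coordinate, sorted with cumulative weight:
  x=0 (Calder, w=150) cum 150
  x=1 (Elwood, w=275) cum 425
  x=5 (Ashton, w=60) cum 485  ← median
  x=7 (Granby, w=4) cum 489
  x=8 (Brookfield, w=20) cum 509
  x=9 (Fenton, w=275) cum 784
  x=10 (Denby, w=120) cum 904
⇒ x* = 5
y-coordinate, sorted with cumulative weight:
  y=2 (Brookfield, w=20) cum 20
  y=5 (Denby, w=120) cum 140
  y=5 (Elwood, w=275) cum 415
  y=8 (Calder, w=150) cum 565  ← median
  y=10 (Ashton, w=60) cum 625
  y=11 (Fenton, w=275) cum 900
  y=12 (Granby, w=4) cum 904
⇒ y* = 8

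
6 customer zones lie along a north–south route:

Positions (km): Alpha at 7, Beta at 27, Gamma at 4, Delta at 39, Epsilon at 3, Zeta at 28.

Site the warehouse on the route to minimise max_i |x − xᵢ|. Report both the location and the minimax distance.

location 21, max distance 18

The 1-center on a line is the midpoint of the two extreme points: leftmost at 3, rightmost at 39.
Optimal location = (3 + 39)/2 = 21; maximum distance = (39 − 3)/2 = 18.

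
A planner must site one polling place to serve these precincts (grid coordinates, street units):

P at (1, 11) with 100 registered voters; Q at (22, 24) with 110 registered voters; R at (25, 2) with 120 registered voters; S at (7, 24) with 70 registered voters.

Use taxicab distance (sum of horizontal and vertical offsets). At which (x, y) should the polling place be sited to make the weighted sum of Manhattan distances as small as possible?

(22, 11)

Manhattan distance separates: Σwᵢ(|x−xᵢ|+|y−yᵢ|) = Σwᵢ|x−xᵢ| + Σwᵢ|y−yᵢ|, so x and y are optimised independently as 1-D weighted medians.
Total weight W = 400; half = 200.
x-coordinate, sorted with cumulative weight:
  x=1 (P, w=100) cum 100
  x=7 (S, w=70) cum 170
  x=22 (Q, w=110) cum 280  ← median
  x=25 (R, w=120) cum 400
⇒ x* = 22
y-coordinate, sorted with cumulative weight:
  y=2 (R, w=120) cum 120
  y=11 (P, w=100) cum 220  ← median
  y=24 (Q, w=110) cum 330
  y=24 (S, w=70) cum 400
⇒ y* = 11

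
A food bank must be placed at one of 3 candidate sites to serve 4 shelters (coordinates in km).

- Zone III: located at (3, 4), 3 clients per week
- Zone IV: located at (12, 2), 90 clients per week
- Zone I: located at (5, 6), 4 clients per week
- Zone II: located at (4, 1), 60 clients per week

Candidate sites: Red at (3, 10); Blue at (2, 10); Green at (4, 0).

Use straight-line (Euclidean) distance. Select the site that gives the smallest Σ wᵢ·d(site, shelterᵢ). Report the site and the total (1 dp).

Total weighted distance at each candidate:
  Red (3, 10): total = 1663.0
  Blue (2, 10): total = 1744.0
  Green (4, 0): total = 838.9
Minimum is at Green with total 838.9 km.

Green, total 838.9 km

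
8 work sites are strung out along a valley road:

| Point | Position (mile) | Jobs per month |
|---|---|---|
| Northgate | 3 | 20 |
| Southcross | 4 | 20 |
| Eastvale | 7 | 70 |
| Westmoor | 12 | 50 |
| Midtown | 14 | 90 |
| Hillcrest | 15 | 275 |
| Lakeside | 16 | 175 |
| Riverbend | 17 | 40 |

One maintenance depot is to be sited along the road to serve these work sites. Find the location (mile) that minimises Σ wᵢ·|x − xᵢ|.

x = 15

For a sum of weighted absolute distances on a line, the optimum is the weighted median (not the mean). Total weight W = 740; half-weight = 370.
Sort by position and accumulate weight:
  mile 3 (Northgate, w=20) → cum 20
  mile 4 (Southcross, w=20) → cum 40
  mile 7 (Eastvale, w=70) → cum 110
  mile 12 (Westmoor, w=50) → cum 160
  mile 14 (Midtown, w=90) → cum 250
  mile 15 (Hillcrest, w=275) → cum 525  ≥ 370 → median here
  mile 16 (Lakeside, w=175) → cum 700
  mile 17 (Riverbend, w=40) → cum 740
Optimal location: mile 15.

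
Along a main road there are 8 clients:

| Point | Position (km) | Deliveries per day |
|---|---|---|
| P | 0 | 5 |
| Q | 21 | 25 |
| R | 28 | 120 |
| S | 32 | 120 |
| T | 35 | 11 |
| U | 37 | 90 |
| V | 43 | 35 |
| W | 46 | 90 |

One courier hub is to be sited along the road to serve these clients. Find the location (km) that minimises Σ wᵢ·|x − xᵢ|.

For a sum of weighted absolute distances on a line, the optimum is the weighted median (not the mean). Total weight W = 496; half-weight = 248.
Sort by position and accumulate weight:
  km 0 (P, w=5) → cum 5
  km 21 (Q, w=25) → cum 30
  km 28 (R, w=120) → cum 150
  km 32 (S, w=120) → cum 270  ≥ 248 → median here
  km 35 (T, w=11) → cum 281
  km 37 (U, w=90) → cum 371
  km 43 (V, w=35) → cum 406
  km 46 (W, w=90) → cum 496
Optimal location: km 32.

x = 32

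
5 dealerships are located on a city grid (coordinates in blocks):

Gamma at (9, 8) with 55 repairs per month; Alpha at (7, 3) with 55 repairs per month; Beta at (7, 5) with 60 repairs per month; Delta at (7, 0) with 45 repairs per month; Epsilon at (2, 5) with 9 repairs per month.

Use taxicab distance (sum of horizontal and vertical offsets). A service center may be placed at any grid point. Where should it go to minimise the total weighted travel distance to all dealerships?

(7, 5)

Manhattan distance separates: Σwᵢ(|x−xᵢ|+|y−yᵢ|) = Σwᵢ|x−xᵢ| + Σwᵢ|y−yᵢ|, so x and y are optimised independently as 1-D weighted medians.
Total weight W = 224; half = 112.
x-coordinate, sorted with cumulative weight:
  x=2 (Epsilon, w=9) cum 9
  x=7 (Alpha, w=55) cum 64
  x=7 (Beta, w=60) cum 124  ← median
  x=7 (Delta, w=45) cum 169
  x=9 (Gamma, w=55) cum 224
⇒ x* = 7
y-coordinate, sorted with cumulative weight:
  y=0 (Delta, w=45) cum 45
  y=3 (Alpha, w=55) cum 100
  y=5 (Beta, w=60) cum 160  ← median
  y=5 (Epsilon, w=9) cum 169
  y=8 (Gamma, w=55) cum 224
⇒ y* = 5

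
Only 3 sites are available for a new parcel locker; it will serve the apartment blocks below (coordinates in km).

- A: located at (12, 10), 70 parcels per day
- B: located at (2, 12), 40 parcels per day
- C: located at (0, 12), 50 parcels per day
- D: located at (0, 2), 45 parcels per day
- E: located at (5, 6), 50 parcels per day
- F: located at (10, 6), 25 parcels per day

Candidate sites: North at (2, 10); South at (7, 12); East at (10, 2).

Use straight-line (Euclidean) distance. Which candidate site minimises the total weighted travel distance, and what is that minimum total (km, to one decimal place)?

Total weighted distance at each candidate:
  North (2, 10): total = 1766.1
  South (7, 12): total = 1960.2
  East (10, 2): total = 2666.7
Minimum is at North with total 1766.1 km.

North, total 1766.1 km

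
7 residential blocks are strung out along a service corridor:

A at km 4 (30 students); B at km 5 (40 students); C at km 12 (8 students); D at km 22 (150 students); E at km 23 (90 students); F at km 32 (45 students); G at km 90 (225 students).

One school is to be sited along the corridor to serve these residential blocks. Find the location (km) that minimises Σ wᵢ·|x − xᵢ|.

For a sum of weighted absolute distances on a line, the optimum is the weighted median (not the mean). Total weight W = 588; half-weight = 294.
Sort by position and accumulate weight:
  km 4 (A, w=30) → cum 30
  km 5 (B, w=40) → cum 70
  km 12 (C, w=8) → cum 78
  km 22 (D, w=150) → cum 228
  km 23 (E, w=90) → cum 318  ≥ 294 → median here
  km 32 (F, w=45) → cum 363
  km 90 (G, w=225) → cum 588
Optimal location: km 23.

x = 23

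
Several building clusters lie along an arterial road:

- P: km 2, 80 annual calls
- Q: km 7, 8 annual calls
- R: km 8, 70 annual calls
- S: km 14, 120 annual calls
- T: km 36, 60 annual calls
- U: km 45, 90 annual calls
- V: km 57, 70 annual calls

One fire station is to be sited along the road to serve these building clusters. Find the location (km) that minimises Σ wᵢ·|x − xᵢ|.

x = 14

For a sum of weighted absolute distances on a line, the optimum is the weighted median (not the mean). Total weight W = 498; half-weight = 249.
Sort by position and accumulate weight:
  km 2 (P, w=80) → cum 80
  km 7 (Q, w=8) → cum 88
  km 8 (R, w=70) → cum 158
  km 14 (S, w=120) → cum 278  ≥ 249 → median here
  km 36 (T, w=60) → cum 338
  km 45 (U, w=90) → cum 428
  km 57 (V, w=70) → cum 498
Optimal location: km 14.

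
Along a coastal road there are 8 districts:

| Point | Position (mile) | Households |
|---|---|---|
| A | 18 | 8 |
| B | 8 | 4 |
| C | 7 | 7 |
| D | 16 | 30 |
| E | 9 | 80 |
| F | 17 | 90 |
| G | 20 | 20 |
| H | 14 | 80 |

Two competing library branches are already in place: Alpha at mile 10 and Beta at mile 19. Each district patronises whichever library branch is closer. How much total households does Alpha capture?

171

The indifferent point is the midpoint (10+19)/2 = 14.5; districts left of it (closer to Alpha at 10) go to Alpha, those right go to Beta.
  C at 7 (w=7) → Alpha
  B at 8 (w=4) → Alpha
  E at 9 (w=80) → Alpha
  H at 14 (w=80) → Alpha
  D at 16 (w=30) → Beta
  F at 17 (w=90) → Beta
  A at 18 (w=8) → Beta
  G at 20 (w=20) → Beta
Alpha captures 171; Beta captures 148.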